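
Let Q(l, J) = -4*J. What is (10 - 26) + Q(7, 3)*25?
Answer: -316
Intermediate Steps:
(10 - 26) + Q(7, 3)*25 = (10 - 26) - 4*3*25 = -16 - 12*25 = -16 - 300 = -316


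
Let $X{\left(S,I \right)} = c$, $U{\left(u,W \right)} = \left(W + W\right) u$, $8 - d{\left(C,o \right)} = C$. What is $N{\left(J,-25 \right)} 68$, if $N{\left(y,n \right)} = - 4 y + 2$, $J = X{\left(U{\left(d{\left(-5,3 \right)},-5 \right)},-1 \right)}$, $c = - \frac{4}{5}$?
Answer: $\frac{1768}{5} \approx 353.6$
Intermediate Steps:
$d{\left(C,o \right)} = 8 - C$
$c = - \frac{4}{5}$ ($c = \left(-4\right) \frac{1}{5} = - \frac{4}{5} \approx -0.8$)
$U{\left(u,W \right)} = 2 W u$
$X{\left(S,I \right)} = - \frac{4}{5}$
$J = - \frac{4}{5} \approx -0.8$
$N{\left(y,n \right)} = 2 - 4 y$
$N{\left(J,-25 \right)} 68 = \left(2 - - \frac{16}{5}\right) 68 = \left(2 + \frac{16}{5}\right) 68 = \frac{26}{5} \cdot 68 = \frac{1768}{5}$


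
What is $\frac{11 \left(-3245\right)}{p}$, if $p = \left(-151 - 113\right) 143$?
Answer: $\frac{295}{312} \approx 0.94551$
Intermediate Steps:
$p = -37752$ ($p = \left(-264\right) 143 = -37752$)
$\frac{11 \left(-3245\right)}{p} = \frac{11 \left(-3245\right)}{-37752} = \left(-35695\right) \left(- \frac{1}{37752}\right) = \frac{295}{312}$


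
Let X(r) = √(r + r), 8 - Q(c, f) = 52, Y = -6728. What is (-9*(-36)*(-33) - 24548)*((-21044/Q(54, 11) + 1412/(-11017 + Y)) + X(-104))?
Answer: -657866754824/39039 - 140960*I*√13 ≈ -1.6852e+7 - 5.0824e+5*I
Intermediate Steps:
Q(c, f) = -44 (Q(c, f) = 8 - 1*52 = 8 - 52 = -44)
X(r) = √2*√r (X(r) = √(2*r) = √2*√r)
(-9*(-36)*(-33) - 24548)*((-21044/Q(54, 11) + 1412/(-11017 + Y)) + X(-104)) = (-9*(-36)*(-33) - 24548)*((-21044/(-44) + 1412/(-11017 - 6728)) + √2*√(-104)) = (324*(-33) - 24548)*((-21044*(-1/44) + 1412/(-17745)) + √2*(2*I*√26)) = (-10692 - 24548)*((5261/11 + 1412*(-1/17745)) + 4*I*√13) = -35240*((5261/11 - 1412/17745) + 4*I*√13) = -35240*(93340913/195195 + 4*I*√13) = -657866754824/39039 - 140960*I*√13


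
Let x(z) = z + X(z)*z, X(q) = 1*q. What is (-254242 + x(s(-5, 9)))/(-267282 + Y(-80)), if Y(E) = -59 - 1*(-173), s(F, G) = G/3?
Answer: 127115/133584 ≈ 0.95157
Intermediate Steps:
s(F, G) = G/3 (s(F, G) = G*(⅓) = G/3)
Y(E) = 114 (Y(E) = -59 + 173 = 114)
X(q) = q
x(z) = z + z² (x(z) = z + z*z = z + z²)
(-254242 + x(s(-5, 9)))/(-267282 + Y(-80)) = (-254242 + ((⅓)*9)*(1 + (⅓)*9))/(-267282 + 114) = (-254242 + 3*(1 + 3))/(-267168) = (-254242 + 3*4)*(-1/267168) = (-254242 + 12)*(-1/267168) = -254230*(-1/267168) = 127115/133584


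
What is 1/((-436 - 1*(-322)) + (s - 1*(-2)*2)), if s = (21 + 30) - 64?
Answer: -1/123 ≈ -0.0081301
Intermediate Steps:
s = -13 (s = 51 - 64 = -13)
1/((-436 - 1*(-322)) + (s - 1*(-2)*2)) = 1/((-436 - 1*(-322)) + (-13 - 1*(-2)*2)) = 1/((-436 + 322) + (-13 + 2*2)) = 1/(-114 + (-13 + 4)) = 1/(-114 - 9) = 1/(-123) = -1/123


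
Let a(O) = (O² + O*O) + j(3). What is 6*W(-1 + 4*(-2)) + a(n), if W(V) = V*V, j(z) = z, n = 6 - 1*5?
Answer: 491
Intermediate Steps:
n = 1 (n = 6 - 5 = 1)
a(O) = 3 + 2*O² (a(O) = (O² + O*O) + 3 = (O² + O²) + 3 = 2*O² + 3 = 3 + 2*O²)
W(V) = V²
6*W(-1 + 4*(-2)) + a(n) = 6*(-1 + 4*(-2))² + (3 + 2*1²) = 6*(-1 - 8)² + (3 + 2*1) = 6*(-9)² + (3 + 2) = 6*81 + 5 = 486 + 5 = 491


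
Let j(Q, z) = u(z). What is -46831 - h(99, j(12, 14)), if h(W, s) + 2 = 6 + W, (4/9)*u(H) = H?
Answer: -46934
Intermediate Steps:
u(H) = 9*H/4
j(Q, z) = 9*z/4
h(W, s) = 4 + W (h(W, s) = -2 + (6 + W) = 4 + W)
-46831 - h(99, j(12, 14)) = -46831 - (4 + 99) = -46831 - 1*103 = -46831 - 103 = -46934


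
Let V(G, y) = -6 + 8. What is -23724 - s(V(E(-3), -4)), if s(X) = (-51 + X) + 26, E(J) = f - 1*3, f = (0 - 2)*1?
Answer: -23701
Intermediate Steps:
f = -2 (f = -2*1 = -2)
E(J) = -5 (E(J) = -2 - 1*3 = -2 - 3 = -5)
V(G, y) = 2
s(X) = -25 + X
-23724 - s(V(E(-3), -4)) = -23724 - (-25 + 2) = -23724 - 1*(-23) = -23724 + 23 = -23701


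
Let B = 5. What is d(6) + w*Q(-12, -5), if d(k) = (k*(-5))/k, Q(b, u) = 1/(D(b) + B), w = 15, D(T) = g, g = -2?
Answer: 0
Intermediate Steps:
D(T) = -2
Q(b, u) = 1/3 (Q(b, u) = 1/(-2 + 5) = 1/3)
d(k) = -5 (d(k) = (-5*k)/k = -5)
d(6) + w*Q(-12, -5) = -5 + 15*(1/3) = -5 + 5 = 0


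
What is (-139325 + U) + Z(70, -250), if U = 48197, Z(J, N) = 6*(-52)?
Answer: -91440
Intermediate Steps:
Z(J, N) = -312
(-139325 + U) + Z(70, -250) = (-139325 + 48197) - 312 = -91128 - 312 = -91440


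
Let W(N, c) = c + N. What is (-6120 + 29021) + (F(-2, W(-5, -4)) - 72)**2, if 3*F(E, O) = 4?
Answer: 251053/9 ≈ 27895.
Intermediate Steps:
W(N, c) = N + c
F(E, O) = 4/3 (F(E, O) = (1/3)*4 = 4/3)
(-6120 + 29021) + (F(-2, W(-5, -4)) - 72)**2 = (-6120 + 29021) + (4/3 - 72)**2 = 22901 + (-212/3)**2 = 22901 + 44944/9 = 251053/9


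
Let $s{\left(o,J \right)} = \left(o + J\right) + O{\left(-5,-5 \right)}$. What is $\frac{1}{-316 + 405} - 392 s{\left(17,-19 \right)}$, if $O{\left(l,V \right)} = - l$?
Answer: $- \frac{104663}{89} \approx -1176.0$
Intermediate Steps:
$s{\left(o,J \right)} = 5 + J + o$ ($s{\left(o,J \right)} = \left(o + J\right) - -5 = \left(J + o\right) + 5 = 5 + J + o$)
$\frac{1}{-316 + 405} - 392 s{\left(17,-19 \right)} = \frac{1}{-316 + 405} - 392 \left(5 - 19 + 17\right) = \frac{1}{89} - 1176 = - \frac{104663}{89}$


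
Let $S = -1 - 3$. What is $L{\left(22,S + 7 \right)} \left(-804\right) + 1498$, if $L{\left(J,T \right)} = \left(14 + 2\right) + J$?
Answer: $-29054$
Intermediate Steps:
$S = -4$
$L{\left(J,T \right)} = 16 + J$
$L{\left(22,S + 7 \right)} \left(-804\right) + 1498 = \left(16 + 22\right) \left(-804\right) + 1498 = 38 \left(-804\right) + 1498 = -30552 + 1498 = -29054$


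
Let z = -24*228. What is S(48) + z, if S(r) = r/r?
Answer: -5471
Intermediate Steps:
z = -5472
S(r) = 1
S(48) + z = 1 - 5472 = -5471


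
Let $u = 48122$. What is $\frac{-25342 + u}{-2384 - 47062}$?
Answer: $- \frac{170}{369} \approx -0.4607$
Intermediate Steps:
$\frac{-25342 + u}{-2384 - 47062} = \frac{-25342 + 48122}{-2384 - 47062} = \frac{22780}{-49446} = 22780 \left(- \frac{1}{49446}\right) = - \frac{170}{369}$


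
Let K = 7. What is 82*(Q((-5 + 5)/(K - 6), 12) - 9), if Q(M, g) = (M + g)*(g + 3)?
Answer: 14022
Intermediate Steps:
Q(M, g) = (3 + g)*(M + g) (Q(M, g) = (M + g)*(3 + g) = (3 + g)*(M + g))
82*(Q((-5 + 5)/(K - 6), 12) - 9) = 82*((12² + 3*((-5 + 5)/(7 - 6)) + 3*12 + ((-5 + 5)/(7 - 6))*12) - 9) = 82*((144 + 3*(0/1) + 36 + (0/1)*12) - 9) = 82*((144 + 3*(0*1) + 36 + (0*1)*12) - 9) = 82*((144 + 3*0 + 36 + 0*12) - 9) = 82*((144 + 0 + 36 + 0) - 9) = 82*(180 - 9) = 82*171 = 14022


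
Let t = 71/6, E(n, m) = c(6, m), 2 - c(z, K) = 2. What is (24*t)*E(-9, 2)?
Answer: 0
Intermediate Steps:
c(z, K) = 0 (c(z, K) = 2 - 1*2 = 2 - 2 = 0)
E(n, m) = 0
t = 71/6 (t = 71*(⅙) = 71/6 ≈ 11.833)
(24*t)*E(-9, 2) = (24*(71/6))*0 = 284*0 = 0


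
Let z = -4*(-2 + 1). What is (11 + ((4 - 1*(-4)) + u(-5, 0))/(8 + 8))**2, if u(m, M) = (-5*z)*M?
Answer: 529/4 ≈ 132.25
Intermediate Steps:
z = 4 (z = -4*(-1) = 4)
u(m, M) = -20*M (u(m, M) = (-5*4)*M = -20*M)
(11 + ((4 - 1*(-4)) + u(-5, 0))/(8 + 8))**2 = (11 + ((4 - 1*(-4)) - 20*0)/(8 + 8))**2 = (11 + ((4 + 4) + 0)/16)**2 = (11 + (8 + 0)*(1/16))**2 = (11 + 8*(1/16))**2 = (11 + 1/2)**2 = (23/2)**2 = 529/4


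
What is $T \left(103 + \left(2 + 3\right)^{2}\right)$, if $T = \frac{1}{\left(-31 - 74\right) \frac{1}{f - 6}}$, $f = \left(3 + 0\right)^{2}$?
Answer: $- \frac{128}{35} \approx -3.6571$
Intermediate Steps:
$f = 9$ ($f = 3^{2} = 9$)
$T = - \frac{1}{35}$ ($T = \frac{1}{\left(-31 - 74\right) \frac{1}{9 - 6}} = \frac{1}{\left(-105\right) \frac{1}{3}} = \frac{1}{-35} = - \frac{1}{35} \approx -0.028571$)
$T \left(103 + \left(2 + 3\right)^{2}\right) = - \frac{103 + \left(2 + 3\right)^{2}}{35} = - \frac{103 + 5^{2}}{35} = - \frac{103 + 25}{35} = \left(- \frac{1}{35}\right) 128 = - \frac{128}{35}$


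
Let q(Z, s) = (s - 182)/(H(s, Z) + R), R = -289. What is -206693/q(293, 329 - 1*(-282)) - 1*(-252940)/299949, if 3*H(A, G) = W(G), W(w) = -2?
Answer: 125585151997/899847 ≈ 1.3956e+5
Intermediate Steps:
H(A, G) = -⅔ (H(A, G) = (⅓)*(-2) = -⅔)
q(Z, s) = 546/869 - 3*s/869 (q(Z, s) = (s - 182)/(-⅔ - 289) = (-182 + s)/(-869/3) = (-182 + s)*(-3/869) = 546/869 - 3*s/869)
-206693/q(293, 329 - 1*(-282)) - 1*(-252940)/299949 = -206693/(546/869 - 3*(329 - 1*(-282))/869) - 1*(-252940)/299949 = -206693/(546/869 - 3*(329 + 282)/869) + 252940*(1/299949) = -206693/(546/869 - 3/869*611) + 252940/299949 = -206693/(546/869 - 1833/869) + 252940/299949 = -206693/(-117/79) + 252940/299949 = -206693*(-79/117) + 252940/299949 = 16328747/117 + 252940/299949 = 125585151997/899847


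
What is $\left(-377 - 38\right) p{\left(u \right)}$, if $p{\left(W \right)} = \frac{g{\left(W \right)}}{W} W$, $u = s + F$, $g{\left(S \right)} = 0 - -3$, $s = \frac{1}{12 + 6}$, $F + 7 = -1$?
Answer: $-1245$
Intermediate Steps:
$F = -8$ ($F = -7 - 1 = -8$)
$s = \frac{1}{18} \approx 0.055556$
$g{\left(S \right)} = 3$ ($g{\left(S \right)} = 0 + 3 = 3$)
$u = - \frac{143}{18}$ ($u = \frac{1}{18} - 8 = - \frac{143}{18} \approx -7.9444$)
$p{\left(W \right)} = 3$ ($p{\left(W \right)} = \frac{3}{W} W = 3$)
$\left(-377 - 38\right) p{\left(u \right)} = \left(-377 - 38\right) 3 = \left(-415\right) 3 = -1245$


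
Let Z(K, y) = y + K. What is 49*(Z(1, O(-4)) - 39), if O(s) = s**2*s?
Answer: -4998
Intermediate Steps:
O(s) = s**3
Z(K, y) = K + y
49*(Z(1, O(-4)) - 39) = 49*((1 + (-4)**3) - 39) = 49*((1 - 64) - 39) = 49*(-63 - 39) = 49*(-102) = -4998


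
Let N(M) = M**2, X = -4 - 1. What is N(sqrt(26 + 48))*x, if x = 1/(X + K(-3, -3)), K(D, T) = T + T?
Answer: -74/11 ≈ -6.7273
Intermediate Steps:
K(D, T) = 2*T
X = -5
x = -1/11 (x = 1/(-5 + 2*(-3)) = 1/(-5 - 6) = 1/(-11) = -1/11 ≈ -0.090909)
N(sqrt(26 + 48))*x = (sqrt(26 + 48))**2*(-1/11) = (sqrt(74))**2*(-1/11) = 74*(-1/11) = -74/11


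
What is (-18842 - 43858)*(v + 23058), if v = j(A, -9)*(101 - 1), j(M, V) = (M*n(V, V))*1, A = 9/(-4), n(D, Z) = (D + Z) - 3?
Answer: -1741994100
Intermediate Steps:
n(D, Z) = -3 + D + Z
A = -9/4 (A = 9*(-¼) = -9/4 ≈ -2.2500)
j(M, V) = M*(-3 + 2*V) (j(M, V) = (M*(-3 + V + V))*1 = (M*(-3 + 2*V))*1 = M*(-3 + 2*V))
v = 4725 (v = (-9*(-3 + 2*(-9))/4)*(101 - 1) = -9*(-3 - 18)/4*100 = -9/4*(-21)*100 = (189/4)*100 = 4725)
(-18842 - 43858)*(v + 23058) = (-18842 - 43858)*(4725 + 23058) = -62700*27783 = -1741994100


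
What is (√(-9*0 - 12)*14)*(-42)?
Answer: -1176*I*√3 ≈ -2036.9*I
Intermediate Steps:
(√(-9*0 - 12)*14)*(-42) = (√(0 - 12)*14)*(-42) = (√(-12)*14)*(-42) = ((2*I*√3)*14)*(-42) = (28*I*√3)*(-42) = -1176*I*√3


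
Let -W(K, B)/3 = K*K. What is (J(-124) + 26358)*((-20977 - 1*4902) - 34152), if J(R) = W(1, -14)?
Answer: -1582117005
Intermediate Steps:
W(K, B) = -3*K² (W(K, B) = -3*K*K = -3*K²)
J(R) = -3 (J(R) = -3*1² = -3*1 = -3)
(J(-124) + 26358)*((-20977 - 1*4902) - 34152) = (-3 + 26358)*((-20977 - 1*4902) - 34152) = 26355*((-20977 - 4902) - 34152) = 26355*(-25879 - 34152) = 26355*(-60031) = -1582117005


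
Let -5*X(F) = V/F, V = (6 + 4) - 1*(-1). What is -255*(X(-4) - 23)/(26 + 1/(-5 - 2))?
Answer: 160293/724 ≈ 221.40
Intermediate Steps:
V = 11 (V = 10 + 1 = 11)
X(F) = -11/(5*F)
-255*(X(-4) - 23)/(26 + 1/(-5 - 2)) = -255*(-11/5/(-4) - 23)/(26 + 1/(-5 - 2)) = -255*(-11/5*(-1/4) - 23)/(26 + 1/(-7)) = -255*(11/20 - 23)/(26 - 1/7) = -(-22899)/(4*181/7) = -(-22899)*7/(4*181) = -255*(-3143/3620) = 160293/724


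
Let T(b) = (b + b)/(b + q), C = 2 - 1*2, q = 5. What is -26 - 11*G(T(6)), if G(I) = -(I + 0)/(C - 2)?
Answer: -32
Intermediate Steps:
C = 0 (C = 2 - 2 = 0)
T(b) = 2*b/(5 + b) (T(b) = (b + b)/(b + 5) = (2*b)/(5 + b) = 2*b/(5 + b))
G(I) = I/2 (G(I) = -(I + 0)/(0 - 2) = -I/(-2) = -I*(-1)/2 = -(-1)*I/2 = I/2)
-26 - 11*G(T(6)) = -26 - 11*2*6/(5 + 6)/2 = -26 - 11*2*6/11/2 = -26 - 11*2*6*(1/11)/2 = -26 - 11*12/(2*11) = -26 - 11*6/11 = -26 - 6 = -32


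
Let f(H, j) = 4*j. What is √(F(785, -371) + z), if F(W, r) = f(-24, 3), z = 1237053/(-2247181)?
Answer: 3*√7638788131/77489 ≈ 3.3837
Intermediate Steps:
z = -42657/77489 (z = 1237053*(-1/2247181) = -42657/77489 ≈ -0.55049)
F(W, r) = 12 (F(W, r) = 4*3 = 12)
√(F(785, -371) + z) = √(12 - 42657/77489) = √(887211/77489) = 3*√7638788131/77489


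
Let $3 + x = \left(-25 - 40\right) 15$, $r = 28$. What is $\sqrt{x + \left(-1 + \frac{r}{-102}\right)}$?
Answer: $\frac{i \sqrt{2547093}}{51} \approx 31.293 i$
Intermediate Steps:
$x = -978$ ($x = -3 + \left(-25 - 40\right) 15 = -3 - 975 = -978$)
$\sqrt{x + \left(-1 + \frac{r}{-102}\right)} = \sqrt{-978 - \left(1 - \frac{1}{-102} \cdot 28\right)} = \sqrt{-978 - \frac{65}{51}} = \sqrt{- \frac{49943}{51}} = \frac{i \sqrt{2547093}}{51}$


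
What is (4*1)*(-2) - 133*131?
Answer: -17431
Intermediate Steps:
(4*1)*(-2) - 133*131 = 4*(-2) - 17423 = -8 - 17423 = -17431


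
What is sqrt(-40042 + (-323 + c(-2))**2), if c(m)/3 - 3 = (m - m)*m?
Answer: 3*sqrt(6506) ≈ 241.98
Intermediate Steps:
c(m) = 9 (c(m) = 9 + 3*((m - m)*m) = 9 + 3*(0*m) = 9 + 3*0 = 9 + 0 = 9)
sqrt(-40042 + (-323 + c(-2))**2) = sqrt(-40042 + (-323 + 9)**2) = sqrt(-40042 + (-314)**2) = sqrt(-40042 + 98596) = sqrt(58554) = 3*sqrt(6506)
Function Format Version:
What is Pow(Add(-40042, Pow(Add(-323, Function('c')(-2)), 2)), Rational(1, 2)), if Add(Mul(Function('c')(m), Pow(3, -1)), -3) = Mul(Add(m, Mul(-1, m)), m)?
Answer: Mul(3, Pow(6506, Rational(1, 2))) ≈ 241.98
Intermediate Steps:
Function('c')(m) = 9 (Function('c')(m) = Add(9, Mul(3, Mul(Add(m, Mul(-1, m)), m))) = Add(9, Mul(3, Mul(0, m))) = Add(9, Mul(3, 0)) = Add(9, 0) = 9)
Pow(Add(-40042, Pow(Add(-323, Function('c')(-2)), 2)), Rational(1, 2)) = Pow(Add(-40042, Pow(Add(-323, 9), 2)), Rational(1, 2)) = Pow(Add(-40042, Pow(-314, 2)), Rational(1, 2)) = Pow(Add(-40042, 98596), Rational(1, 2)) = Pow(58554, Rational(1, 2)) = Mul(3, Pow(6506, Rational(1, 2)))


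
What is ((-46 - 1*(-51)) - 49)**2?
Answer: 1936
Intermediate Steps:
((-46 - 1*(-51)) - 49)**2 = ((-46 + 51) - 49)**2 = (5 - 49)**2 = (-44)**2 = 1936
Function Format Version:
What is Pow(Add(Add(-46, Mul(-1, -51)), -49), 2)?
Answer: 1936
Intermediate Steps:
Pow(Add(Add(-46, Mul(-1, -51)), -49), 2) = Pow(Add(Add(-46, 51), -49), 2) = Pow(Add(5, -49), 2) = Pow(-44, 2) = 1936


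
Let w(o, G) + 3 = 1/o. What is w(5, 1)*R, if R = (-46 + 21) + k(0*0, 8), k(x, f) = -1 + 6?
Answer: 56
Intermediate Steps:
w(o, G) = -3 + 1/o
k(x, f) = 5
R = -20 (R = (-46 + 21) + 5 = -25 + 5 = -20)
w(5, 1)*R = (-3 + 1/5)*(-20) = (-3 + ⅕)*(-20) = -14/5*(-20) = 56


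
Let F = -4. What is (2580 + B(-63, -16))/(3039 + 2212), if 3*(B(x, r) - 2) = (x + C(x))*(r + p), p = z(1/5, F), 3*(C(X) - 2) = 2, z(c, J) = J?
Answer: 26858/47259 ≈ 0.56832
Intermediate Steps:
C(X) = 8/3 (C(X) = 2 + (⅓)*2 = 2 + ⅔ = 8/3)
p = -4
B(x, r) = 2 + (-4 + r)*(8/3 + x)/3 (B(x, r) = 2 + ((x + 8/3)*(r - 4))/3 = 2 + ((8/3 + x)*(-4 + r))/3 = 2 + ((-4 + r)*(8/3 + x))/3 = 2 + (-4 + r)*(8/3 + x)/3)
(2580 + B(-63, -16))/(3039 + 2212) = (2580 + (-14/9 - 4/3*(-63) + (8/9)*(-16) + (⅓)*(-16)*(-63)))/(3039 + 2212) = (2580 + (-14/9 + 84 - 128/9 + 336))/5251 = (2580 + 3638/9)*(1/5251) = (26858/9)*(1/5251) = 26858/47259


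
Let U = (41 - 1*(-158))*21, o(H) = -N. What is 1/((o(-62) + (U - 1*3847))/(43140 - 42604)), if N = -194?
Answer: 268/263 ≈ 1.0190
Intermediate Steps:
o(H) = 194 (o(H) = -1*(-194) = 194)
U = 4179 (U = (41 + 158)*21 = 199*21 = 4179)
1/((o(-62) + (U - 1*3847))/(43140 - 42604)) = 1/((194 + (4179 - 1*3847))/(43140 - 42604)) = 1/((194 + (4179 - 3847))/536) = 1/((194 + 332)*(1/536)) = 1/(526*(1/536)) = 1/(263/268) = 268/263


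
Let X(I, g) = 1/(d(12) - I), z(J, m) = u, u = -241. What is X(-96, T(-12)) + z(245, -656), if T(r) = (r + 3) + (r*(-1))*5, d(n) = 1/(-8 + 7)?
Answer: -22894/95 ≈ -240.99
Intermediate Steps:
d(n) = -1 (d(n) = 1/(-1) = -1)
z(J, m) = -241
T(r) = 3 - 4*r (T(r) = (3 + r) - r*5 = (3 + r) - 5*r = 3 - 4*r)
X(I, g) = 1/(-1 - I)
X(-96, T(-12)) + z(245, -656) = -1/(1 - 96) - 241 = -1/(-95) - 241 = -1*(-1/95) - 241 = 1/95 - 241 = -22894/95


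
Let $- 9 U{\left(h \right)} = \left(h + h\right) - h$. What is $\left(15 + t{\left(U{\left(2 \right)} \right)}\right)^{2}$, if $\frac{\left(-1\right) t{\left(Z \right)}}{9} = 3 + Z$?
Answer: $100$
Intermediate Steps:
$U{\left(h \right)} = - \frac{h}{9}$ ($U{\left(h \right)} = - \frac{\left(h + h\right) - h}{9} = - \frac{2 h - h}{9} = - \frac{h}{9}$)
$t{\left(Z \right)} = -27 - 9 Z$ ($t{\left(Z \right)} = - 9 \left(3 + Z\right) = -27 - 9 Z$)
$\left(15 + t{\left(U{\left(2 \right)} \right)}\right)^{2} = \left(15 - \left(27 + 9 \left(\left(- \frac{1}{9}\right) 2\right)\right)\right)^{2} = \left(15 - 25\right)^{2} = \left(-10\right)^{2} = 100$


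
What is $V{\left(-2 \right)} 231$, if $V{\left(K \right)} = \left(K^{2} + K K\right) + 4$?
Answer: $2772$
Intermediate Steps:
$V{\left(K \right)} = 4 + 2 K^{2}$ ($V{\left(K \right)} = \left(K^{2} + K^{2}\right) + 4 = 2 K^{2} + 4 = 4 + 2 K^{2}$)
$V{\left(-2 \right)} 231 = \left(4 + 2 \left(-2\right)^{2}\right) 231 = \left(4 + 2 \cdot 4\right) 231 = \left(4 + 8\right) 231 = 12 \cdot 231 = 2772$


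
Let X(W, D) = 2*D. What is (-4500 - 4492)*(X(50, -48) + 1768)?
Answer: -15034624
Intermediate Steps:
(-4500 - 4492)*(X(50, -48) + 1768) = (-4500 - 4492)*(2*(-48) + 1768) = -8992*(-96 + 1768) = -8992*1672 = -15034624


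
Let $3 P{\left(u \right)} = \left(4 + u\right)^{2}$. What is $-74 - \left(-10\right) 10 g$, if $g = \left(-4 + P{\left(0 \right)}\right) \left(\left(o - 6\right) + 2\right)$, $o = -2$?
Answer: $-874$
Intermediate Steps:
$P{\left(u \right)} = \frac{\left(4 + u\right)^{2}}{3}$
$g = -8$ ($g = \left(-4 + \frac{\left(4 + 0\right)^{2}}{3}\right) \left(\left(-2 - 6\right) + 2\right) = \left(-4 + \frac{4^{2}}{3}\right) \left(\left(-2 - 6\right) + 2\right) = \left(-4 + \frac{1}{3} \cdot 16\right) \left(-8 + 2\right) = \left(-4 + \frac{16}{3}\right) \left(-6\right) = \frac{4}{3} \left(-6\right) = -8$)
$-74 - \left(-10\right) 10 g = -74 - \left(-10\right) 10 \left(-8\right) = -74 - \left(-100\right) \left(-8\right) = -74 - 800 = -874$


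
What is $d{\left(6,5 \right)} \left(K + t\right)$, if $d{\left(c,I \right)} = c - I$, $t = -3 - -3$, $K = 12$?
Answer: $12$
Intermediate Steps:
$t = 0$ ($t = -3 + 3 = 0$)
$d{\left(6,5 \right)} \left(K + t\right) = \left(6 - 5\right) \left(12 + 0\right) = \left(6 - 5\right) 12 = 1 \cdot 12 = 12$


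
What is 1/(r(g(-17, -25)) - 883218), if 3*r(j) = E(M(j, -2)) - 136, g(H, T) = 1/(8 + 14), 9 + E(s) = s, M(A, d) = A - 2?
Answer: -66/58295621 ≈ -1.1322e-6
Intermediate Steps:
M(A, d) = -2 + A
E(s) = -9 + s
g(H, T) = 1/22
r(j) = -49 + j/3 (r(j) = ((-9 + (-2 + j)) - 136)/3 = ((-11 + j) - 136)/3 = (-147 + j)/3 = -49 + j/3)
1/(r(g(-17, -25)) - 883218) = 1/((-49 + (1/3)*(1/22)) - 883218) = 1/((-49 + 1/66) - 883218) = 1/(-3233/66 - 883218) = 1/(-58295621/66) = -66/58295621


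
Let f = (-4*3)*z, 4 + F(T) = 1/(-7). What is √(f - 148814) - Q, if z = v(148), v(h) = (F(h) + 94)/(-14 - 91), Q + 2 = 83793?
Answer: -83791 + I*√182284570/35 ≈ -83791.0 + 385.75*I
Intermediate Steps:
F(T) = -29/7 (F(T) = -4 + 1/(-7) = -4 - ⅐ = -29/7)
Q = 83791 (Q = -2 + 83793 = 83791)
v(h) = -629/735 (v(h) = (-29/7 + 94)/(-14 - 91) = (629/7)/(-105) = (629/7)*(-1/105) = -629/735)
z = -629/735 ≈ -0.85578
f = 2516/245 (f = -4*3*(-629/735) = -12*(-629/735) = 2516/245 ≈ 10.269)
√(f - 148814) - Q = √(2516/245 - 148814) - 1*83791 = √(-36456914/245) - 83791 = I*√182284570/35 - 83791 = -83791 + I*√182284570/35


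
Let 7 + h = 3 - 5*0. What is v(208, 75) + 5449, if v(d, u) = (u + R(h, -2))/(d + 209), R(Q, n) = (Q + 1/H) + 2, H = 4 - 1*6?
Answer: 4544611/834 ≈ 5449.2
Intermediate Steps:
h = -4 (h = -7 + (3 - 5*0) = -7 + (3 + 0) = -7 + 3 = -4)
H = -2 (H = 4 - 6 = -2)
R(Q, n) = 3/2 + Q (R(Q, n) = (Q + 1/(-2)) + 2 = (Q - 1/2) + 2 = (-1/2 + Q) + 2 = 3/2 + Q)
v(d, u) = (-5/2 + u)/(209 + d) (v(d, u) = (u + (3/2 - 4))/(d + 209) = (u - 5/2)/(209 + d) = (-5/2 + u)/(209 + d))
v(208, 75) + 5449 = (-5/2 + 75)/(209 + 208) + 5449 = (145/2)/417 + 5449 = (1/417)*(145/2) + 5449 = 145/834 + 5449 = 4544611/834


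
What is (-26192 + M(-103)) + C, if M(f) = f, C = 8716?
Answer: -17579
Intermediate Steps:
(-26192 + M(-103)) + C = (-26192 - 103) + 8716 = -26295 + 8716 = -17579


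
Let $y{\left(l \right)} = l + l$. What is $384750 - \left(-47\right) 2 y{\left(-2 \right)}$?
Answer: $384374$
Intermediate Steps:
$y{\left(l \right)} = 2 l$
$384750 - \left(-47\right) 2 y{\left(-2 \right)} = 384750 - \left(-47\right) 2 \cdot 2 \left(-2\right) = 384750 - \left(-94\right) \left(-4\right) = 384750 - 376 = 384374$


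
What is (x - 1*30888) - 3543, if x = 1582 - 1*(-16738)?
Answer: -16111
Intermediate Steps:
x = 18320 (x = 1582 + 16738 = 18320)
(x - 1*30888) - 3543 = (18320 - 1*30888) - 3543 = (18320 - 30888) - 3543 = -12568 - 3543 = -16111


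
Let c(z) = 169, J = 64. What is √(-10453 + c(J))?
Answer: 2*I*√2571 ≈ 101.41*I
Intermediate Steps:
√(-10453 + c(J)) = √(-10453 + 169) = √(-10284) = 2*I*√2571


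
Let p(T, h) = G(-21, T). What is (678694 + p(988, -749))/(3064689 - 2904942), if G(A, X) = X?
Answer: 679682/159747 ≈ 4.2547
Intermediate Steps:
p(T, h) = T
(678694 + p(988, -749))/(3064689 - 2904942) = (678694 + 988)/(3064689 - 2904942) = 679682/159747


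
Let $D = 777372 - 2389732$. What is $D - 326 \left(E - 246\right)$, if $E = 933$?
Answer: $-1836322$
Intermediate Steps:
$D = -1612360$ ($D = 777372 - 2389732 = -1612360$)
$D - 326 \left(E - 246\right) = -1612360 - 326 \left(933 - 246\right) = -1612360 - 326 \cdot 687 = -1612360 - 223962 = -1836322$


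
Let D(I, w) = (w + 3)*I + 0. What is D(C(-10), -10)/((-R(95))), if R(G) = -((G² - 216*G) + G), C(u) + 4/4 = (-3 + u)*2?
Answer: -63/3800 ≈ -0.016579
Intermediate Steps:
C(u) = -7 + 2*u (C(u) = -1 + (-3 + u)*2 = -1 + (-6 + 2*u) = -7 + 2*u)
R(G) = -G² + 215*G (R(G) = -(G² - 215*G) = -G² + 215*G)
D(I, w) = I*(3 + w) (D(I, w) = (3 + w)*I + 0 = I*(3 + w) + 0 = I*(3 + w))
D(C(-10), -10)/((-R(95))) = ((-7 + 2*(-10))*(3 - 10))/((-95*(215 - 1*95))) = ((-7 - 20)*(-7))/((-95*(215 - 95))) = (-27*(-7))/((-95*120)) = 189/((-1*11400)) = 189/(-11400) = 189*(-1/11400) = -63/3800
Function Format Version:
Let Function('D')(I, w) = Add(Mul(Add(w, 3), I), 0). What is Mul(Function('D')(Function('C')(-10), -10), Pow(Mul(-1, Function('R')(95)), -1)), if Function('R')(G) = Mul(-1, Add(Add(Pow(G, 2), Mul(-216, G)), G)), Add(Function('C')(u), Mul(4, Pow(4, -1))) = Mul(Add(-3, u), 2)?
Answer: Rational(-63, 3800) ≈ -0.016579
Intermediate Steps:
Function('C')(u) = Add(-7, Mul(2, u)) (Function('C')(u) = Add(-1, Mul(Add(-3, u), 2)) = Add(-1, Add(-6, Mul(2, u))) = Add(-7, Mul(2, u)))
Function('R')(G) = Add(Mul(-1, Pow(G, 2)), Mul(215, G)) (Function('R')(G) = Mul(-1, Add(Pow(G, 2), Mul(-215, G))) = Add(Mul(-1, Pow(G, 2)), Mul(215, G)))
Function('D')(I, w) = Mul(I, Add(3, w)) (Function('D')(I, w) = Add(Mul(Add(3, w), I), 0) = Add(Mul(I, Add(3, w)), 0) = Mul(I, Add(3, w)))
Mul(Function('D')(Function('C')(-10), -10), Pow(Mul(-1, Function('R')(95)), -1)) = Mul(Mul(Add(-7, Mul(2, -10)), Add(3, -10)), Pow(Mul(-1, Mul(95, Add(215, Mul(-1, 95)))), -1)) = Mul(Mul(Add(-7, -20), -7), Pow(Mul(-1, Mul(95, Add(215, -95))), -1)) = Mul(Mul(-27, -7), Pow(Mul(-1, Mul(95, 120)), -1)) = Mul(189, Pow(Mul(-1, 11400), -1)) = Mul(189, Pow(-11400, -1)) = Mul(189, Rational(-1, 11400)) = Rational(-63, 3800)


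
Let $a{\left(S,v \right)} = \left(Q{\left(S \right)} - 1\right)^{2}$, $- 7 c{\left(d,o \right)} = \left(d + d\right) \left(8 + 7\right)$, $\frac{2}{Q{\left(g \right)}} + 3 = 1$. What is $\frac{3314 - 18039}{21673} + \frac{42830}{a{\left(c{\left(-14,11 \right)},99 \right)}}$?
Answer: $\frac{464097845}{43346} \approx 10707.0$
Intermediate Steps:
$Q{\left(g \right)} = -1$ ($Q{\left(g \right)} = \frac{2}{-3 + 1} = \frac{2}{-2} = 2 \left(- \frac{1}{2}\right) = -1$)
$c{\left(d,o \right)} = - \frac{30 d}{7}$ ($c{\left(d,o \right)} = - \frac{\left(d + d\right) \left(8 + 7\right)}{7} = - \frac{2 d 15}{7} = - \frac{30 d}{7}$)
$a{\left(S,v \right)} = 4$ ($a{\left(S,v \right)} = \left(-1 - 1\right)^{2} = \left(-2\right)^{2} = 4$)
$\frac{3314 - 18039}{21673} + \frac{42830}{a{\left(c{\left(-14,11 \right)},99 \right)}} = \frac{3314 - 18039}{21673} + \frac{42830}{4} = \left(3314 - 18039\right) \frac{1}{21673} + 42830 \cdot \frac{1}{4} = \left(-14725\right) \frac{1}{21673} + \frac{21415}{2} = - \frac{14725}{21673} + \frac{21415}{2} = \frac{464097845}{43346}$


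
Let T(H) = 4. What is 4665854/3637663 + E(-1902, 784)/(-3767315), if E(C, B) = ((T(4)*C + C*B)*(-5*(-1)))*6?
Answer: 36227800355330/2740844476969 ≈ 13.218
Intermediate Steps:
E(C, B) = 120*C + 30*B*C (E(C, B) = ((4*C + C*B)*(-5*(-1)))*6 = ((4*C + B*C)*5)*6 = (20*C + 5*B*C)*6 = 120*C + 30*B*C)
4665854/3637663 + E(-1902, 784)/(-3767315) = 4665854/3637663 + (30*(-1902)*(4 + 784))/(-3767315) = 4665854*(1/3637663) + (30*(-1902)*788)*(-1/3767315) = 4665854/3637663 - 44963280*(-1/3767315) = 4665854/3637663 + 8992656/753463 = 36227800355330/2740844476969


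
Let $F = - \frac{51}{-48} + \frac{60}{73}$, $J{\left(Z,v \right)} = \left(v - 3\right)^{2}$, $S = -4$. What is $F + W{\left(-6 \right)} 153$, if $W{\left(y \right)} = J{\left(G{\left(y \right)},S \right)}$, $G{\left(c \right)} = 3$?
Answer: $\frac{8758697}{1168} \approx 7498.9$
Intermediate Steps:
$J{\left(Z,v \right)} = \left(-3 + v\right)^{2}$
$W{\left(y \right)} = 49$ ($W{\left(y \right)} = \left(-3 - 4\right)^{2} = \left(-7\right)^{2} = 49$)
$F = \frac{2201}{1168}$ ($F = \left(-51\right) \left(- \frac{1}{48}\right) + 60 \cdot \frac{1}{73} = \frac{17}{16} + \frac{60}{73} = \frac{2201}{1168} \approx 1.8844$)
$F + W{\left(-6 \right)} 153 = \frac{2201}{1168} + 49 \cdot 153 = \frac{2201}{1168} + 7497 = \frac{8758697}{1168}$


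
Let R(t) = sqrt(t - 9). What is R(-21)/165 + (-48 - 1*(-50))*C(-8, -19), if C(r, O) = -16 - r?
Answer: -16 + I*sqrt(30)/165 ≈ -16.0 + 0.033195*I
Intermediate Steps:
R(t) = sqrt(-9 + t)
R(-21)/165 + (-48 - 1*(-50))*C(-8, -19) = sqrt(-9 - 21)/165 + (-48 - 1*(-50))*(-16 - 1*(-8)) = sqrt(-30)*(1/165) + (-48 + 50)*(-16 + 8) = (I*sqrt(30))*(1/165) + 2*(-8) = I*sqrt(30)/165 - 16 = -16 + I*sqrt(30)/165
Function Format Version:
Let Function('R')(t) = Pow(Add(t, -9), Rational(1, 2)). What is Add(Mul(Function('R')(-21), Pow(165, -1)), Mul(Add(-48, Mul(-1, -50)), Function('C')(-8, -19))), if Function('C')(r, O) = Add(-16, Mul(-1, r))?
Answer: Add(-16, Mul(Rational(1, 165), I, Pow(30, Rational(1, 2)))) ≈ Add(-16.000, Mul(0.033195, I))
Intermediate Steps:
Function('R')(t) = Pow(Add(-9, t), Rational(1, 2))
Add(Mul(Function('R')(-21), Pow(165, -1)), Mul(Add(-48, Mul(-1, -50)), Function('C')(-8, -19))) = Add(Mul(Pow(Add(-9, -21), Rational(1, 2)), Pow(165, -1)), Mul(Add(-48, Mul(-1, -50)), Add(-16, Mul(-1, -8)))) = Add(Mul(Pow(-30, Rational(1, 2)), Rational(1, 165)), Mul(Add(-48, 50), Add(-16, 8))) = Add(Mul(Mul(I, Pow(30, Rational(1, 2))), Rational(1, 165)), Mul(2, -8)) = Add(Mul(Rational(1, 165), I, Pow(30, Rational(1, 2))), -16) = Add(-16, Mul(Rational(1, 165), I, Pow(30, Rational(1, 2))))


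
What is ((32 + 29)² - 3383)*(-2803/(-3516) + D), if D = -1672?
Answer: -993035381/1758 ≈ -5.6487e+5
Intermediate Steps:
((32 + 29)² - 3383)*(-2803/(-3516) + D) = ((32 + 29)² - 3383)*(-2803/(-3516) - 1672) = (61² - 3383)*(-2803*(-1/3516) - 1672) = (3721 - 3383)*(2803/3516 - 1672) = 338*(-5875949/3516) = -993035381/1758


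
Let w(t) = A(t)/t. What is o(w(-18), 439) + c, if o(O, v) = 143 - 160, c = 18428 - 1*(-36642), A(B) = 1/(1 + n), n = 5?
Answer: 55053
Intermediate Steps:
A(B) = 1/6 (A(B) = 1/(1 + 5) = 1/6)
c = 55070 (c = 18428 + 36642 = 55070)
w(t) = 1/(6*t)
o(O, v) = -17
o(w(-18), 439) + c = -17 + 55070 = 55053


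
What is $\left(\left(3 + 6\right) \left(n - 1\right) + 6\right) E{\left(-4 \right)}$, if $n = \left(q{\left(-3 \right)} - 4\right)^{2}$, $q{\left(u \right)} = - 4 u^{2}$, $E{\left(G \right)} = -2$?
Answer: $-28794$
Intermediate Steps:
$n = 1600$ ($n = \left(- 4 \left(-3\right)^{2} - 4\right)^{2} = \left(\left(-4\right) 9 - 4\right)^{2} = \left(-36 - 4\right)^{2} = \left(-40\right)^{2} = 1600$)
$\left(\left(3 + 6\right) \left(n - 1\right) + 6\right) E{\left(-4 \right)} = \left(\left(3 + 6\right) \left(1600 - 1\right) + 6\right) \left(-2\right) = \left(9 \cdot 1599 + 6\right) \left(-2\right) = \left(14391 + 6\right) \left(-2\right) = 14397 \left(-2\right) = -28794$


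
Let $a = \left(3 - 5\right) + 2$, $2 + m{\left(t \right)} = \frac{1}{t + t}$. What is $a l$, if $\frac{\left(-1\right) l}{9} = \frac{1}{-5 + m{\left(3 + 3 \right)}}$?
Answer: $0$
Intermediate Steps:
$m{\left(t \right)} = -2 + \frac{1}{2 t}$ ($m{\left(t \right)} = -2 + \frac{1}{t + t} = -2 + \frac{1}{2 t}$)
$a = 0$ ($a = -2 + 2 = 0$)
$l = \frac{108}{83}$ ($l = - \frac{9}{-5 - \left(2 - \frac{1}{2 \left(3 + 3\right)}\right)} = - \frac{9}{-5 - \left(2 - \frac{1}{2 \cdot 6}\right)} = - \frac{9}{-5 + \left(-2 + \frac{1}{2} \cdot \frac{1}{6}\right)} = - \frac{9}{-5 + \left(-2 + \frac{1}{12}\right)} = - \frac{9}{-5 - \frac{23}{12}} = - \frac{9}{- \frac{83}{12}} = \left(-9\right) \left(- \frac{12}{83}\right) = \frac{108}{83} \approx 1.3012$)
$a l = 0 \cdot \frac{108}{83} = 0$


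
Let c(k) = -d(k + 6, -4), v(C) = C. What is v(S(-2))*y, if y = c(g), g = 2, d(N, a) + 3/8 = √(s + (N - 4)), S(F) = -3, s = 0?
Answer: 39/8 ≈ 4.8750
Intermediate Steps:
d(N, a) = -3/8 + √(-4 + N) (d(N, a) = -3/8 + √(0 + (N - 4)) = -3/8 + √(0 + (-4 + N)) = -3/8 + √(-4 + N))
c(k) = 3/8 - √(2 + k) (c(k) = -(-3/8 + √(-4 + (k + 6))) = -(-3/8 + √(-4 + (6 + k))) = -(-3/8 + √(2 + k)) = 3/8 - √(2 + k))
y = -13/8 (y = 3/8 - √(2 + 2) = 3/8 - √4 = 3/8 - 1*2 = 3/8 - 2 = -13/8 ≈ -1.6250)
v(S(-2))*y = -3*(-13/8) = 39/8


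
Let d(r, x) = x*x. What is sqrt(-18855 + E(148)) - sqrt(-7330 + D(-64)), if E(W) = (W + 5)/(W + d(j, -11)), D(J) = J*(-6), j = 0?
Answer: I*(-sqrt(6946) + 3*sqrt(151591722)/269) ≈ 53.969*I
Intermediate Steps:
D(J) = -6*J
d(r, x) = x**2
E(W) = (5 + W)/(121 + W) (E(W) = (W + 5)/(W + (-11)**2) = (5 + W)/(W + 121) = (5 + W)/(121 + W))
sqrt(-18855 + E(148)) - sqrt(-7330 + D(-64)) = sqrt(-18855 + (5 + 148)/(121 + 148)) - sqrt(-7330 - 6*(-64)) = sqrt(-18855 + 153/269) - sqrt(-7330 + 384) = sqrt(-18855 + (1/269)*153) - sqrt(-6946) = sqrt(-18855 + 153/269) - I*sqrt(6946) = sqrt(-5071842/269) - I*sqrt(6946) = 3*I*sqrt(151591722)/269 - I*sqrt(6946) = -I*sqrt(6946) + 3*I*sqrt(151591722)/269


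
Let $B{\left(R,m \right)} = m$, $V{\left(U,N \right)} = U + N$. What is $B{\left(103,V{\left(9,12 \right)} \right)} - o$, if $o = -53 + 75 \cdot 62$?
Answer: $-4576$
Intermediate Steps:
$V{\left(U,N \right)} = N + U$
$o = 4597$ ($o = -53 + 4650 = 4597$)
$B{\left(103,V{\left(9,12 \right)} \right)} - o = \left(12 + 9\right) - 4597 = 21 - 4597 = -4576$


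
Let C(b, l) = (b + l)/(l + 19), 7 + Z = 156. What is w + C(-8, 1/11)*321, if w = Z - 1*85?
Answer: -4829/70 ≈ -68.986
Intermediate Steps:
Z = 149 (Z = -7 + 156 = 149)
w = 64 (w = 149 - 1*85 = 149 - 85 = 64)
C(b, l) = (b + l)/(19 + l)
w + C(-8, 1/11)*321 = 64 + ((-8 + 1/11)/(19 + 1/11))*321 = 64 + (-87/11/(210/11))*321 = 64 + ((11/210)*(-87/11))*321 = 64 - 29/70*321 = 64 - 9309/70 = -4829/70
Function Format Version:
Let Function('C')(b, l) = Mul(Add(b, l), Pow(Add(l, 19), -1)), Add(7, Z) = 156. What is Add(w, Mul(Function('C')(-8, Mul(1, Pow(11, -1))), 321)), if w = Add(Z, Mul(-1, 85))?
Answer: Rational(-4829, 70) ≈ -68.986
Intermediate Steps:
Z = 149 (Z = Add(-7, 156) = 149)
w = 64 (w = Add(149, Mul(-1, 85)) = Add(149, -85) = 64)
Function('C')(b, l) = Mul(Pow(Add(19, l), -1), Add(b, l)) (Function('C')(b, l) = Mul(Add(b, l), Pow(Add(19, l), -1)) = Mul(Pow(Add(19, l), -1), Add(b, l)))
Add(w, Mul(Function('C')(-8, Mul(1, Pow(11, -1))), 321)) = Add(64, Mul(Mul(Pow(Add(19, Mul(1, Pow(11, -1))), -1), Add(-8, Mul(1, Pow(11, -1)))), 321)) = Add(64, Mul(Mul(Pow(Add(19, Mul(1, Rational(1, 11))), -1), Add(-8, Mul(1, Rational(1, 11)))), 321)) = Add(64, Mul(Mul(Pow(Add(19, Rational(1, 11)), -1), Add(-8, Rational(1, 11))), 321)) = Add(64, Mul(Mul(Pow(Rational(210, 11), -1), Rational(-87, 11)), 321)) = Add(64, Mul(Mul(Rational(11, 210), Rational(-87, 11)), 321)) = Add(64, Mul(Rational(-29, 70), 321)) = Add(64, Rational(-9309, 70)) = Rational(-4829, 70)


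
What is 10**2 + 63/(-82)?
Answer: 8137/82 ≈ 99.232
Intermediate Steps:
10**2 + 63/(-82) = 100 + 63*(-1/82) = 100 - 63/82 = 8137/82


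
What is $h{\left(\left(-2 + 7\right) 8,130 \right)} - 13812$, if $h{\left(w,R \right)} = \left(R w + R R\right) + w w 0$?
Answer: $8288$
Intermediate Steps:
$h{\left(w,R \right)} = R^{2} + R w$ ($h{\left(w,R \right)} = \left(R w + R^{2}\right) + w^{2} \cdot 0 = \left(R^{2} + R w\right) + 0 = R^{2} + R w$)
$h{\left(\left(-2 + 7\right) 8,130 \right)} - 13812 = 130 \left(130 + \left(-2 + 7\right) 8\right) - 13812 = 130 \left(130 + 5 \cdot 8\right) - 13812 = 130 \left(130 + 40\right) - 13812 = 130 \cdot 170 - 13812 = 22100 - 13812 = 8288$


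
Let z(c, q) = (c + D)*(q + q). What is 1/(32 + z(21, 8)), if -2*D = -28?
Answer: 1/592 ≈ 0.0016892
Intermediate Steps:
D = 14 (D = -½*(-28) = 14)
z(c, q) = 2*q*(14 + c) (z(c, q) = (c + 14)*(q + q) = (14 + c)*(2*q) = 2*q*(14 + c))
1/(32 + z(21, 8)) = 1/(32 + 2*8*(14 + 21)) = 1/(32 + 2*8*35) = 1/(32 + 560) = 1/592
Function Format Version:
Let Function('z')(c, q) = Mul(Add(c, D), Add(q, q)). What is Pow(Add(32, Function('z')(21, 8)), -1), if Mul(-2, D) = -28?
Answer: Rational(1, 592) ≈ 0.0016892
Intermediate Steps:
D = 14 (D = Mul(Rational(-1, 2), -28) = 14)
Function('z')(c, q) = Mul(2, q, Add(14, c)) (Function('z')(c, q) = Mul(Add(c, 14), Add(q, q)) = Mul(Add(14, c), Mul(2, q)) = Mul(2, q, Add(14, c)))
Pow(Add(32, Function('z')(21, 8)), -1) = Pow(Add(32, Mul(2, 8, Add(14, 21))), -1) = Pow(Add(32, Mul(2, 8, 35)), -1) = Pow(Add(32, 560), -1) = Pow(592, -1) = Rational(1, 592)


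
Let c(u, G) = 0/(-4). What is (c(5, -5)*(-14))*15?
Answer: 0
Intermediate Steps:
c(u, G) = 0 (c(u, G) = 0*(-¼) = 0)
(c(5, -5)*(-14))*15 = (0*(-14))*15 = 0*15 = 0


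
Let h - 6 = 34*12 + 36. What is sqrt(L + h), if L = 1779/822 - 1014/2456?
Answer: sqrt(3196519455737)/84118 ≈ 21.254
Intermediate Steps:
h = 450 (h = 6 + (34*12 + 36) = 6 + (408 + 36) = 6 + 444 = 450)
L = 294643/168236 (L = 1779*(1/822) - 1014*1/2456 = 593/274 - 507/1228 = 294643/168236 ≈ 1.7514)
sqrt(L + h) = sqrt(294643/168236 + 450) = sqrt(76000843/168236) = sqrt(3196519455737)/84118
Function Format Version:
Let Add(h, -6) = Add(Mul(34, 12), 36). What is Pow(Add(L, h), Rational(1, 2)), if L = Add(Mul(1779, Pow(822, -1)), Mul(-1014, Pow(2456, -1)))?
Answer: Mul(Rational(1, 84118), Pow(3196519455737, Rational(1, 2))) ≈ 21.254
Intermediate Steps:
h = 450 (h = Add(6, Add(Mul(34, 12), 36)) = Add(6, Add(408, 36)) = Add(6, 444) = 450)
L = Rational(294643, 168236) (L = Add(Mul(1779, Rational(1, 822)), Mul(-1014, Rational(1, 2456))) = Add(Rational(593, 274), Rational(-507, 1228)) = Rational(294643, 168236) ≈ 1.7514)
Pow(Add(L, h), Rational(1, 2)) = Pow(Add(Rational(294643, 168236), 450), Rational(1, 2)) = Pow(Rational(76000843, 168236), Rational(1, 2)) = Mul(Rational(1, 84118), Pow(3196519455737, Rational(1, 2)))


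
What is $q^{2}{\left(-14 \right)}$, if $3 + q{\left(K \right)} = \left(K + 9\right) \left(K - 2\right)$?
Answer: $5929$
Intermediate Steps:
$q{\left(K \right)} = -3 + \left(-2 + K\right) \left(9 + K\right)$ ($q{\left(K \right)} = -3 + \left(K + 9\right) \left(K - 2\right) = -3 + \left(9 + K\right) \left(-2 + K\right) = -3 + \left(-2 + K\right) \left(9 + K\right)$)
$q^{2}{\left(-14 \right)} = \left(-21 + \left(-14\right)^{2} + 7 \left(-14\right)\right)^{2} = \left(-21 + 196 - 98\right)^{2} = 77^{2} = 5929$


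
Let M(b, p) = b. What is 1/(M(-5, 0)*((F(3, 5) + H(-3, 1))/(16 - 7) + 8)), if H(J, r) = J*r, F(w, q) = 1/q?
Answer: -9/346 ≈ -0.026012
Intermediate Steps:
1/(M(-5, 0)*((F(3, 5) + H(-3, 1))/(16 - 7) + 8)) = 1/(-5*((1/5 - 3*1)/(16 - 7) + 8)) = 1/(-5*((⅕ - 3)/9 + 8)) = 1/(-5*(-14/5*⅑ + 8)) = 1/(-5*(-14/45 + 8)) = 1/(-5*346/45) = 1/(-346/9) = -9/346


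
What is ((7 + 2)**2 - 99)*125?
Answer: -2250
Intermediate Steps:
((7 + 2)**2 - 99)*125 = (9**2 - 99)*125 = (81 - 99)*125 = -18*125 = -2250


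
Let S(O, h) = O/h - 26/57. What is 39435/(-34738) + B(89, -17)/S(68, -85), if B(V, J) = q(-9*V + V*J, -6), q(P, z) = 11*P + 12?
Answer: 11448639915/565282 ≈ 20253.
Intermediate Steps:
q(P, z) = 12 + 11*P
S(O, h) = -26/57 + O/h (S(O, h) = O/h - 26*1/57 = O/h - 26/57 = -26/57 + O/h)
B(V, J) = 12 - 99*V + 11*J*V (B(V, J) = 12 + 11*(-9*V + V*J) = 12 + 11*(-9*V + J*V) = 12 + (-99*V + 11*J*V) = 12 - 99*V + 11*J*V)
39435/(-34738) + B(89, -17)/S(68, -85) = 39435/(-34738) + (12 + 11*89*(-9 - 17))/(-26/57 + 68/(-85)) = 39435*(-1/34738) + (12 + 11*89*(-26))/(-26/57 + 68*(-1/85)) = -3585/3158 + (12 - 25454)/(-26/57 - ⅘) = -3585/3158 - 25442/(-358/285) = -3585/3158 - 25442*(-285/358) = -3585/3158 + 3625485/179 = 11448639915/565282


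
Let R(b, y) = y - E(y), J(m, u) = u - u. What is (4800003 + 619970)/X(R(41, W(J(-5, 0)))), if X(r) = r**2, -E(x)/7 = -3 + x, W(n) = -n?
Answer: 5419973/441 ≈ 12290.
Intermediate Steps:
J(m, u) = 0
E(x) = 21 - 7*x (E(x) = -7*(-3 + x) = 21 - 7*x)
R(b, y) = -21 + 8*y (R(b, y) = y - (21 - 7*y) = y + (-21 + 7*y) = -21 + 8*y)
(4800003 + 619970)/X(R(41, W(J(-5, 0)))) = (4800003 + 619970)/((-21 + 8*(-1*0))**2) = 5419973/((-21 + 8*0)**2) = 5419973/((-21 + 0)**2) = 5419973/((-21)**2) = 5419973/441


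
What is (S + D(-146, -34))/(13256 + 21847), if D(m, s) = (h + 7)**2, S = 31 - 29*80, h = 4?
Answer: -2168/35103 ≈ -0.061761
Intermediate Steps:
S = -2289 (S = 31 - 2320 = -2289)
D(m, s) = 121 (D(m, s) = (4 + 7)**2 = 11**2 = 121)
(S + D(-146, -34))/(13256 + 21847) = (-2289 + 121)/(13256 + 21847) = -2168/35103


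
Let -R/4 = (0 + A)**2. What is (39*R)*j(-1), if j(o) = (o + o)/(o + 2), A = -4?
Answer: 4992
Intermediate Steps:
R = -64 (R = -4*(0 - 4)**2 = -4*(-4)**2 = -4*16 = -64)
j(o) = 2*o/(2 + o) (j(o) = (2*o)/(2 + o) = 2*o/(2 + o))
(39*R)*j(-1) = (39*(-64))*(2*(-1)/(2 - 1)) = -4992*(-1)/1 = -4992*(-1) = -2496*(-2) = 4992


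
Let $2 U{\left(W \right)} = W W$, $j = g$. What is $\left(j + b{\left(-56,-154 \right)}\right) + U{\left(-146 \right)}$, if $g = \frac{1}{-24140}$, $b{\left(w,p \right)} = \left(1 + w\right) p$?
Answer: $\frac{461749919}{24140} \approx 19128.0$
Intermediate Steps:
$b{\left(w,p \right)} = p \left(1 + w\right)$
$g = - \frac{1}{24140} \approx -4.1425 \cdot 10^{-5}$
$j = - \frac{1}{24140} \approx -4.1425 \cdot 10^{-5}$
$U{\left(W \right)} = \frac{W^{2}}{2}$ ($U{\left(W \right)} = \frac{W W}{2} = \frac{W^{2}}{2}$)
$\left(j + b{\left(-56,-154 \right)}\right) + U{\left(-146 \right)} = \left(- \frac{1}{24140} - 154 \left(1 - 56\right)\right) + \frac{\left(-146\right)^{2}}{2} = \left(- \frac{1}{24140} - -8470\right) + \frac{1}{2} \cdot 21316 = \left(- \frac{1}{24140} + 8470\right) + 10658 = \frac{204465799}{24140} + 10658 = \frac{461749919}{24140}$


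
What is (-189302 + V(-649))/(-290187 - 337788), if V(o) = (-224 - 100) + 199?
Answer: 189427/627975 ≈ 0.30165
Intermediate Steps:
V(o) = -125 (V(o) = -324 + 199 = -125)
(-189302 + V(-649))/(-290187 - 337788) = (-189302 - 125)/(-290187 - 337788) = -189427/(-627975) = -189427*(-1/627975) = 189427/627975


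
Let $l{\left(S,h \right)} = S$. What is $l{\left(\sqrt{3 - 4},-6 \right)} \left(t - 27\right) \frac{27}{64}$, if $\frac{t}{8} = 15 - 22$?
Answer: $- \frac{2241 i}{64} \approx - 35.016 i$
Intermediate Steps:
$t = -56$ ($t = 8 \left(15 - 22\right) = 8 \left(-7\right) = -56$)
$l{\left(\sqrt{3 - 4},-6 \right)} \left(t - 27\right) \frac{27}{64} = \sqrt{3 - 4} \left(-56 - 27\right) \frac{27}{64} = \sqrt{-1} \left(-83\right) 27 \cdot \frac{1}{64} = i \left(-83\right) \frac{27}{64} = - 83 i \frac{27}{64} = - \frac{2241 i}{64}$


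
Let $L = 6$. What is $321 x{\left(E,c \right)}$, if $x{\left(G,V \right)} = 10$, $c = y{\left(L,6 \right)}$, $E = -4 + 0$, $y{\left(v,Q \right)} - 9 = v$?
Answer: $3210$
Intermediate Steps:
$y{\left(v,Q \right)} = 9 + v$
$E = -4$
$c = 15$ ($c = 9 + 6 = 15$)
$321 x{\left(E,c \right)} = 321 \cdot 10 = 3210$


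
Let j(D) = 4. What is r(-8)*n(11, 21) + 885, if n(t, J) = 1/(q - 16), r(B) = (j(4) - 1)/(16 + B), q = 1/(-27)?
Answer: 3065559/3464 ≈ 884.98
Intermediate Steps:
q = -1/27 ≈ -0.037037
r(B) = 3/(16 + B) (r(B) = (4 - 1)/(16 + B) = 3/(16 + B))
n(t, J) = -27/433 (n(t, J) = 1/(-1/27 - 16) = 1/(-433/27) = -27/433)
r(-8)*n(11, 21) + 885 = (3/(16 - 8))*(-27/433) + 885 = (3/8)*(-27/433) + 885 = -81/3464 + 885 = 3065559/3464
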